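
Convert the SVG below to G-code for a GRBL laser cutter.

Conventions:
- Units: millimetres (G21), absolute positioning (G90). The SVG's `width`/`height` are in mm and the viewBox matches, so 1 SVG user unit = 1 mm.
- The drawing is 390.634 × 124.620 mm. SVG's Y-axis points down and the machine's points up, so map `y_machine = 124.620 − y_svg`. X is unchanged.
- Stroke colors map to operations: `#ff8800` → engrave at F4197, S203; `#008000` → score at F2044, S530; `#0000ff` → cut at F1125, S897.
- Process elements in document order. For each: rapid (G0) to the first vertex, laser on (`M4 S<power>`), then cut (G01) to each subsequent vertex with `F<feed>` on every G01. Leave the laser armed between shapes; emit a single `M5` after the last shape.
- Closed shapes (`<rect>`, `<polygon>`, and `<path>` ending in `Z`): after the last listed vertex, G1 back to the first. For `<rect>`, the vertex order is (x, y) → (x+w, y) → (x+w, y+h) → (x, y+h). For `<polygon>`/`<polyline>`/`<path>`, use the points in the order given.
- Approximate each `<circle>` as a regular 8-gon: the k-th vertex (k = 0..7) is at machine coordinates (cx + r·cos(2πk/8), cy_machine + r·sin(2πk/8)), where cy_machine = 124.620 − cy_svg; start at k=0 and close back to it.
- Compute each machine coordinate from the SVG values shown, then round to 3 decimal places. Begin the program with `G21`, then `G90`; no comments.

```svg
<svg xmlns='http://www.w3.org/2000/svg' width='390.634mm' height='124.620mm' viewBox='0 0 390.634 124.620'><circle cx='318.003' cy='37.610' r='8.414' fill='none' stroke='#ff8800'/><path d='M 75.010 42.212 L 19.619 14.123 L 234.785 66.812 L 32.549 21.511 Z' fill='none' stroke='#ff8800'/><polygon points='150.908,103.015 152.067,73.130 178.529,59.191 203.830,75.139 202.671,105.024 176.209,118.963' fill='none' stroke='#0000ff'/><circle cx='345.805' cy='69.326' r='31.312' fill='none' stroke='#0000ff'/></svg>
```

G21
G90
G0 X326.417 Y87.010
M4 S203
G01 X323.953 Y92.960 F4197
G01 X318.003 Y95.424 F4197
G01 X312.053 Y92.960 F4197
G01 X309.589 Y87.010 F4197
G01 X312.053 Y81.060 F4197
G01 X318.003 Y78.596 F4197
G01 X323.953 Y81.060 F4197
G01 X326.417 Y87.010 F4197
G0 X75.010 Y82.408
M4 S203
G01 X19.619 Y110.497 F4197
G01 X234.785 Y57.808 F4197
G01 X32.549 Y103.109 F4197
G01 X75.010 Y82.408 F4197
G0 X150.908 Y21.605
M4 S897
G01 X152.067 Y51.490 F1125
G01 X178.529 Y65.429 F1125
G01 X203.830 Y49.481 F1125
G01 X202.671 Y19.596 F1125
G01 X176.209 Y5.657 F1125
G01 X150.908 Y21.605 F1125
G0 X377.117 Y55.294
M4 S897
G01 X367.946 Y77.435 F1125
G01 X345.805 Y86.606 F1125
G01 X323.664 Y77.435 F1125
G01 X314.493 Y55.294 F1125
G01 X323.664 Y33.153 F1125
G01 X345.805 Y23.982 F1125
G01 X367.946 Y33.153 F1125
G01 X377.117 Y55.294 F1125
M5

1 u = 1 mm; y_m = 124.620 − y.

[1] `<circle>` circle, #ff8800→engrave S203 F4197: (326.417,87.010) → (323.953,92.960) → (318.003,95.424) → (312.053,92.960) → (309.589,87.010) → (312.053,81.060) → (318.003,78.596) → (323.953,81.060) → (326.417,87.010) (closed)

[2] `<path>` closed polygon, #ff8800→engrave S203 F4197: (75.010,82.408) → (19.619,110.497) → (234.785,57.808) → (32.549,103.109) → (75.010,82.408) (closed)

[3] `<polygon>` regular polygon, #0000ff→cut S897 F1125: (150.908,21.605) → (152.067,51.490) → (178.529,65.429) → (203.830,49.481) → (202.671,19.596) → (176.209,5.657) → (150.908,21.605) (closed)

[4] `<circle>` circle, #0000ff→cut S897 F1125: (377.117,55.294) → (367.946,77.435) → (345.805,86.606) → (323.664,77.435) → (314.493,55.294) → (323.664,33.153) → (345.805,23.982) → (367.946,33.153) → (377.117,55.294) (closed)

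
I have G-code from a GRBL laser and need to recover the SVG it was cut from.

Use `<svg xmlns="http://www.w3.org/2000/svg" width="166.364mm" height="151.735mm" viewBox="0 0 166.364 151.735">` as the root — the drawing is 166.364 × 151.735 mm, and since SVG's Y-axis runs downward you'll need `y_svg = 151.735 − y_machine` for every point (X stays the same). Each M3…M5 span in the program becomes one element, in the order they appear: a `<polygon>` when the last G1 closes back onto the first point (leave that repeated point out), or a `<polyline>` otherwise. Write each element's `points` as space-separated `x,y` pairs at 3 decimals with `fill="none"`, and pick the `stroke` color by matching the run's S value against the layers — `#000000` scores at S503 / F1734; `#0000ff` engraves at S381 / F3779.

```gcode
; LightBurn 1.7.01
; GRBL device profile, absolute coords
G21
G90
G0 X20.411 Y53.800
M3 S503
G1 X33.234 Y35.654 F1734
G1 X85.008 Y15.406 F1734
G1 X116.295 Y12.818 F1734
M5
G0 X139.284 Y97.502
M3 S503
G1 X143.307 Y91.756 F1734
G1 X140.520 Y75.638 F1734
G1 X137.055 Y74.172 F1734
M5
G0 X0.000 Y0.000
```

y_svg = 151.735 − y_m. Every run uses S503, so all elements get stroke `#000000` (score).

[1] open run; points: 20.411,97.935 33.234,116.081 85.008,136.329 116.295,138.917

[2] open run; points: 139.284,54.233 143.307,59.979 140.520,76.097 137.055,77.563

<svg xmlns="http://www.w3.org/2000/svg" width="166.364mm" height="151.735mm" viewBox="0 0 166.364 151.735">
  <polyline points="20.411,97.935 33.234,116.081 85.008,136.329 116.295,138.917" fill="none" stroke="#000000"/>
  <polyline points="139.284,54.233 143.307,59.979 140.520,76.097 137.055,77.563" fill="none" stroke="#000000"/>
</svg>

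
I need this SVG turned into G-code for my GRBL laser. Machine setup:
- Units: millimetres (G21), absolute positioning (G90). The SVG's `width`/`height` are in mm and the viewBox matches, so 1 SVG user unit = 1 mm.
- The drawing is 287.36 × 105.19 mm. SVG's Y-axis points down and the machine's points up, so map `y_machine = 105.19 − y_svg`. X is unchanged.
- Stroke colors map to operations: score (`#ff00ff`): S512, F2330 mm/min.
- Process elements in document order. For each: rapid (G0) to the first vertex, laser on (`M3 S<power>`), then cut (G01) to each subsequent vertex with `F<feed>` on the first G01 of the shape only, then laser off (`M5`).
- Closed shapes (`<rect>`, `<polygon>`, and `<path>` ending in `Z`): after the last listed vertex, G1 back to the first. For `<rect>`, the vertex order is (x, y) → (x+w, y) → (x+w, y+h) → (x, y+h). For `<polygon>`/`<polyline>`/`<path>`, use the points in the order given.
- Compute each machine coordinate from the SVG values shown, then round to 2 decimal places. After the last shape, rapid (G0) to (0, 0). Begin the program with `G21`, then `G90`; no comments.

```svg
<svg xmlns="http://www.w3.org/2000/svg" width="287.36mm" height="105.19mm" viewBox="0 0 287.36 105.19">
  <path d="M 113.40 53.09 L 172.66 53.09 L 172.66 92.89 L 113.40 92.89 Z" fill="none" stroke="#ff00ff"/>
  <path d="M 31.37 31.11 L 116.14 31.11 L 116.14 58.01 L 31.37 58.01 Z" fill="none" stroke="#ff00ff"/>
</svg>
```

viewBox `0 0 287.36 105.19` with mm width/height → 1 unit = 1 mm. Flip: y_m = 105.19 − y_svg.

**Shape 1** — `<path>` rectangle, stroke `#ff00ff` → score (S512, F2330). Machine vertices: (113.40,52.10) → (172.66,52.10) → (172.66,12.30) → (113.40,12.30) → (113.40,52.10). Closed: final G1 returns to the first vertex.

**Shape 2** — `<path>` rectangle, stroke `#ff00ff` → score (S512, F2330). Machine vertices: (31.37,74.08) → (116.14,74.08) → (116.14,47.18) → (31.37,47.18) → (31.37,74.08). Closed: final G1 returns to the first vertex.

G21
G90
G0 X113.40 Y52.10
M3 S512
G01 X172.66 Y52.10 F2330
G01 X172.66 Y12.30
G01 X113.40 Y12.30
G01 X113.40 Y52.10
M5
G0 X31.37 Y74.08
M3 S512
G01 X116.14 Y74.08 F2330
G01 X116.14 Y47.18
G01 X31.37 Y47.18
G01 X31.37 Y74.08
M5
G0 X0.00 Y0.00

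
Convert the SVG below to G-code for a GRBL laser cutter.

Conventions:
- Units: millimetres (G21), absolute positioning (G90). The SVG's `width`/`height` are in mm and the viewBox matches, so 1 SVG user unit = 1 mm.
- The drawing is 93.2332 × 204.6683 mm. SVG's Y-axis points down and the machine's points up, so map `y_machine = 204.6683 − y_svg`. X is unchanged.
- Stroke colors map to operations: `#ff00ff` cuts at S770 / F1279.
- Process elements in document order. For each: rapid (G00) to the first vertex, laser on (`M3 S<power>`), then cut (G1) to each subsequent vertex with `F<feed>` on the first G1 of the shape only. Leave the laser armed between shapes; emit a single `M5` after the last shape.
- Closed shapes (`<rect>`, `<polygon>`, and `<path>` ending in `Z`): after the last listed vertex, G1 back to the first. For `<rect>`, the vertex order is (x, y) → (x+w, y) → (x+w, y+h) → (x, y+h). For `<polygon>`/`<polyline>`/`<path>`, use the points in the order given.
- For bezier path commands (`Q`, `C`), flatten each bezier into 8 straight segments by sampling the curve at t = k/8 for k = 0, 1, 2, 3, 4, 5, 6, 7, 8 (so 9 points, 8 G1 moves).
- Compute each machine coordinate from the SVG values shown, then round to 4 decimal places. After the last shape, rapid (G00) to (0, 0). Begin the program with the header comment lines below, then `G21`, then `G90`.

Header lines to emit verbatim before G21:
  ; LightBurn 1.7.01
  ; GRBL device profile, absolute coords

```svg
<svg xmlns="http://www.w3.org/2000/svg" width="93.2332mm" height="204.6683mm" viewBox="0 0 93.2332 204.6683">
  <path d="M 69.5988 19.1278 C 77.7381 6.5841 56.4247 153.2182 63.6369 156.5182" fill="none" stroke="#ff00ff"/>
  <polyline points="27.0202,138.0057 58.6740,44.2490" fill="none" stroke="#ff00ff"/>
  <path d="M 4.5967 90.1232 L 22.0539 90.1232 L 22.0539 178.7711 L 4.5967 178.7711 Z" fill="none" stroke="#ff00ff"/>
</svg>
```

; LightBurn 1.7.01
; GRBL device profile, absolute coords
G21
G90
G00 X69.5988 Y185.5405
M3 S770
G1 X71.3837 Y183.3738 F1279
G1 X71.0868 Y169.8292
G1 X69.3876 Y148.4518
G1 X66.9655 Y122.7867
G1 X64.5000 Y96.3789
G1 X62.6704 Y72.7735
G1 X62.1562 Y55.5155
G1 X63.6369 Y48.1501
G00 X27.0202 Y66.6626
M3 S770
G1 X58.6740 Y160.4193 F1279
G00 X4.5967 Y114.5451
M3 S770
G1 X22.0539 Y114.5451 F1279
G1 X22.0539 Y25.8972
G1 X4.5967 Y25.8972
G1 X4.5967 Y114.5451
M5
G00 X0.0000 Y0.0000

1 u = 1 mm; y_m = 204.6683 − y.

[1] `<path>` cubic bezier, #ff00ff→cut S770 F1279: (69.5988,185.5405) → (71.3837,183.3738) → (71.0868,169.8292) → (69.3876,148.4518) → (66.9655,122.7867) → (64.5000,96.3789) → (62.6704,72.7735) → (62.1562,55.5155) → (63.6369,48.1501)

[2] `<polyline>` line segment, #ff00ff→cut S770 F1279: (27.0202,66.6626) → (58.6740,160.4193)

[3] `<path>` rectangle, #ff00ff→cut S770 F1279: (4.5967,114.5451) → (22.0539,114.5451) → (22.0539,25.8972) → (4.5967,25.8972) → (4.5967,114.5451) (closed)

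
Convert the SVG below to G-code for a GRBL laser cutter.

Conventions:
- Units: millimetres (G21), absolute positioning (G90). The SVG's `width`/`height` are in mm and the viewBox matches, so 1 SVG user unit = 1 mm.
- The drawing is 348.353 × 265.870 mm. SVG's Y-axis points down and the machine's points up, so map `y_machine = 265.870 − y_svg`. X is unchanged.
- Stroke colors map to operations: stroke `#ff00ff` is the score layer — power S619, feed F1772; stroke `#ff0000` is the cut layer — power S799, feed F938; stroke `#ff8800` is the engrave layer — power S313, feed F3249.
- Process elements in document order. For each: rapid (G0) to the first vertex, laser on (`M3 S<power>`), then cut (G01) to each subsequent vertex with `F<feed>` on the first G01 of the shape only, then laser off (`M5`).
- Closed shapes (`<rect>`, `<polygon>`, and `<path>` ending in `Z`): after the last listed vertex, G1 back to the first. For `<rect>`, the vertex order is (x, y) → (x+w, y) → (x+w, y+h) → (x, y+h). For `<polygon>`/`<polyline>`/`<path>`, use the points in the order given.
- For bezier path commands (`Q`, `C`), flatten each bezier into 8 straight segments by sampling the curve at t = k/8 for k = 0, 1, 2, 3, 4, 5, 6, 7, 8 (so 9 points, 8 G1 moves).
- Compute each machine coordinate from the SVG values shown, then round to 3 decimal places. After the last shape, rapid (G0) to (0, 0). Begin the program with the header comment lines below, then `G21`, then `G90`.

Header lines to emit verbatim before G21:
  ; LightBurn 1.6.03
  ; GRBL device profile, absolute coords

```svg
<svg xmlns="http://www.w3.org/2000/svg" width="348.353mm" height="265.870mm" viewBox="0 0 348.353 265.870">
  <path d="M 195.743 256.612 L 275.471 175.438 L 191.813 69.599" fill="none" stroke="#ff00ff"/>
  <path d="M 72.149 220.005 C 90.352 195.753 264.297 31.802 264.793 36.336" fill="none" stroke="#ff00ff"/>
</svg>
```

; LightBurn 1.6.03
; GRBL device profile, absolute coords
G21
G90
G0 X195.743 Y9.258
M3 S619
G01 X275.471 Y90.432 F1772
G01 X191.813 Y196.271
M5
G0 X72.149 Y45.865
M3 S619
G01 X85.633 Y60.906 F1772
G01 X109.859 Y85.432
G01 X140.971 Y115.832
G01 X175.111 Y148.494
G01 X208.421 Y179.807
G01 X237.043 Y206.159
G01 X257.120 Y223.938
G01 X264.793 Y229.534
M5
G0 X0.000 Y0.000

1 u = 1 mm; y_m = 265.870 − y.

[1] `<path>` open polyline, #ff00ff→score S619 F1772: (195.743,9.258) → (275.471,90.432) → (191.813,196.271)

[2] `<path>` cubic bezier, #ff00ff→score S619 F1772: (72.149,45.865) → (85.633,60.906) → (109.859,85.432) → (140.971,115.832) → (175.111,148.494) → (208.421,179.807) → (237.043,206.159) → (257.120,223.938) → (264.793,229.534)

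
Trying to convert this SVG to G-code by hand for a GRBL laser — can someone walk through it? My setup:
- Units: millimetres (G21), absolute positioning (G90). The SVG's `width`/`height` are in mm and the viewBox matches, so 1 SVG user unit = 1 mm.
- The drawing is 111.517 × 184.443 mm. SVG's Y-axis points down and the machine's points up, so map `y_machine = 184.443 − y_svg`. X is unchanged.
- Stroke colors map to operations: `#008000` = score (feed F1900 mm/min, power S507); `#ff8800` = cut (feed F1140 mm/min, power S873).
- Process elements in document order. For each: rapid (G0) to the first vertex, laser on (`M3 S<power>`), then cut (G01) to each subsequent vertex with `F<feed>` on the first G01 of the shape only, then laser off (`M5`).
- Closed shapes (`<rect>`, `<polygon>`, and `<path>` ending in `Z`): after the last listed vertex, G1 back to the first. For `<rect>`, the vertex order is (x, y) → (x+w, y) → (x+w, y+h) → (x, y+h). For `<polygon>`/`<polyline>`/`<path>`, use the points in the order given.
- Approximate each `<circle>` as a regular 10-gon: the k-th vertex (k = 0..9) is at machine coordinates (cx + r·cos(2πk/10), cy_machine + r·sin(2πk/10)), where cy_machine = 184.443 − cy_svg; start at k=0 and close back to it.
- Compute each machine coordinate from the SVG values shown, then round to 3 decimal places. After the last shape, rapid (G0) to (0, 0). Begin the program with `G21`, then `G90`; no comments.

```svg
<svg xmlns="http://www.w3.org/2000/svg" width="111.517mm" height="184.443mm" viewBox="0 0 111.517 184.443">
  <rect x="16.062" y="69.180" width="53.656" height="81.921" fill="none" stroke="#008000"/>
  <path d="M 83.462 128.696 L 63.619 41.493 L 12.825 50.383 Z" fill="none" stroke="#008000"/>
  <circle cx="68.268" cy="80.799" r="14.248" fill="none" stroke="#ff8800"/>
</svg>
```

G21
G90
G0 X16.062 Y115.263
M3 S507
G01 X69.718 Y115.263 F1900
G01 X69.718 Y33.342
G01 X16.062 Y33.342
G01 X16.062 Y115.263
M5
G0 X83.462 Y55.747
M3 S507
G01 X63.619 Y142.950 F1900
G01 X12.825 Y134.060
G01 X83.462 Y55.747
M5
G0 X82.516 Y103.644
M3 S873
G01 X79.795 Y112.019 F1140
G01 X72.671 Y117.195
G01 X63.865 Y117.195
G01 X56.741 Y112.019
G01 X54.020 Y103.644
G01 X56.741 Y95.269
G01 X63.865 Y90.093
G01 X72.671 Y90.093
G01 X79.795 Y95.269
G01 X82.516 Y103.644
M5
G0 X0.000 Y0.000

1 u = 1 mm; y_m = 184.443 − y.

[1] `<rect>` rectangle, #008000→score S507 F1900: (16.062,115.263) → (69.718,115.263) → (69.718,33.342) → (16.062,33.342) → (16.062,115.263) (closed)

[2] `<path>` closed polygon, #008000→score S507 F1900: (83.462,55.747) → (63.619,142.950) → (12.825,134.060) → (83.462,55.747) (closed)

[3] `<circle>` circle, #ff8800→cut S873 F1140: (82.516,103.644) → (79.795,112.019) → (72.671,117.195) → (63.865,117.195) → (56.741,112.019) → (54.020,103.644) → (56.741,95.269) → (63.865,90.093) → (72.671,90.093) → (79.795,95.269) → (82.516,103.644) (closed)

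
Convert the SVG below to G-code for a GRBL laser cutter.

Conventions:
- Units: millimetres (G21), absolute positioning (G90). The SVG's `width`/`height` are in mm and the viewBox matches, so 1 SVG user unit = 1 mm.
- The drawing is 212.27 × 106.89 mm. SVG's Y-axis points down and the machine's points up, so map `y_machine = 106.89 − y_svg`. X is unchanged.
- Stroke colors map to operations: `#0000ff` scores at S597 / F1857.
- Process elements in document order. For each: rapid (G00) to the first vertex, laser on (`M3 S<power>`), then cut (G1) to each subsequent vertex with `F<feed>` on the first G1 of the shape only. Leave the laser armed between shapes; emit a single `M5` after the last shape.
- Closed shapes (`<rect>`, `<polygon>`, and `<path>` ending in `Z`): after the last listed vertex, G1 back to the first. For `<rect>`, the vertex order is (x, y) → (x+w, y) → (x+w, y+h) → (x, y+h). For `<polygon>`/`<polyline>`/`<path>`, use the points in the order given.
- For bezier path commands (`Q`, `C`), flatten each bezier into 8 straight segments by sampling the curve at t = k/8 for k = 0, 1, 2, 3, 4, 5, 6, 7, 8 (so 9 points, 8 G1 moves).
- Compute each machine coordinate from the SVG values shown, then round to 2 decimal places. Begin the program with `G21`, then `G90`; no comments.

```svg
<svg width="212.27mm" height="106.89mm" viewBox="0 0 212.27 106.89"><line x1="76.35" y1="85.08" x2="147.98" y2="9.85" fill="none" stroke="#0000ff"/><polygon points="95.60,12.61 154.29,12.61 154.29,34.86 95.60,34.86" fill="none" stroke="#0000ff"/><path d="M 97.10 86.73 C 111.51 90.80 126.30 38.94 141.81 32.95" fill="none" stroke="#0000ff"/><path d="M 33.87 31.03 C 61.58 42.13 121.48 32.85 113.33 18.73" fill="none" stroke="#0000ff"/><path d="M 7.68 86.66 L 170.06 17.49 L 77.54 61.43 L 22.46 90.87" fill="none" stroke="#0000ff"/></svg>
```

viewBox `0 0 212.27 106.89` with mm width/height → 1 unit = 1 mm. Flip: y_m = 106.89 − y_svg.

**Shape 1** — `<line>` line segment, stroke `#0000ff` → score (S597, F1857). Machine vertices: (76.35,21.81) → (147.98,97.04). Open path.

**Shape 2** — `<polygon>` rectangle, stroke `#0000ff` → score (S597, F1857). Machine vertices: (95.60,94.28) → (154.29,94.28) → (154.29,72.03) → (95.60,72.03) → (95.60,94.28). Closed: final G1 returns to the first vertex.

**Shape 3** — `<path>` cubic bezier, stroke `#0000ff` → score (S597, F1857). Control points (SVG): P0=(97.10,86.73), P1=(111.51,90.80), P2=(126.30,38.94), P3=(141.81,32.95); sampled at t=k/8. Machine vertices: (97.10,20.16) → (102.52,21.06) → (107.98,26.00) → (113.49,33.81) → (119.04,43.28) → (124.65,53.22) → (130.31,62.44) → (136.03,69.74) → (141.81,73.94). Open path.

**Shape 4** — `<path>` cubic bezier, stroke `#0000ff` → score (S597, F1857). Control points (SVG): P0=(33.87,31.03), P1=(61.58,42.13), P2=(121.48,32.85), P3=(113.33,18.73); sampled at t=k/8. Machine vertices: (33.87,75.86) → (45.57,72.62) → (59.12,71.11) → (73.34,71.15) → (87.05,72.55) → (99.08,75.14) → (108.25,78.72) → (113.39,83.12) → (113.33,88.16). Open path.

**Shape 5** — `<path>` open polyline, stroke `#0000ff` → score (S597, F1857). Machine vertices: (7.68,20.23) → (170.06,89.40) → (77.54,45.46) → (22.46,16.02). Open path.

G21
G90
G00 X76.35 Y21.81
M3 S597
G1 X147.98 Y97.04 F1857
G00 X95.60 Y94.28
M3 S597
G1 X154.29 Y94.28 F1857
G1 X154.29 Y72.03
G1 X95.60 Y72.03
G1 X95.60 Y94.28
G00 X97.10 Y20.16
M3 S597
G1 X102.52 Y21.06 F1857
G1 X107.98 Y26.00
G1 X113.49 Y33.81
G1 X119.04 Y43.28
G1 X124.65 Y53.22
G1 X130.31 Y62.44
G1 X136.03 Y69.74
G1 X141.81 Y73.94
G00 X33.87 Y75.86
M3 S597
G1 X45.57 Y72.62 F1857
G1 X59.12 Y71.11
G1 X73.34 Y71.15
G1 X87.05 Y72.55
G1 X99.08 Y75.14
G1 X108.25 Y78.72
G1 X113.39 Y83.12
G1 X113.33 Y88.16
G00 X7.68 Y20.23
M3 S597
G1 X170.06 Y89.40 F1857
G1 X77.54 Y45.46
G1 X22.46 Y16.02
M5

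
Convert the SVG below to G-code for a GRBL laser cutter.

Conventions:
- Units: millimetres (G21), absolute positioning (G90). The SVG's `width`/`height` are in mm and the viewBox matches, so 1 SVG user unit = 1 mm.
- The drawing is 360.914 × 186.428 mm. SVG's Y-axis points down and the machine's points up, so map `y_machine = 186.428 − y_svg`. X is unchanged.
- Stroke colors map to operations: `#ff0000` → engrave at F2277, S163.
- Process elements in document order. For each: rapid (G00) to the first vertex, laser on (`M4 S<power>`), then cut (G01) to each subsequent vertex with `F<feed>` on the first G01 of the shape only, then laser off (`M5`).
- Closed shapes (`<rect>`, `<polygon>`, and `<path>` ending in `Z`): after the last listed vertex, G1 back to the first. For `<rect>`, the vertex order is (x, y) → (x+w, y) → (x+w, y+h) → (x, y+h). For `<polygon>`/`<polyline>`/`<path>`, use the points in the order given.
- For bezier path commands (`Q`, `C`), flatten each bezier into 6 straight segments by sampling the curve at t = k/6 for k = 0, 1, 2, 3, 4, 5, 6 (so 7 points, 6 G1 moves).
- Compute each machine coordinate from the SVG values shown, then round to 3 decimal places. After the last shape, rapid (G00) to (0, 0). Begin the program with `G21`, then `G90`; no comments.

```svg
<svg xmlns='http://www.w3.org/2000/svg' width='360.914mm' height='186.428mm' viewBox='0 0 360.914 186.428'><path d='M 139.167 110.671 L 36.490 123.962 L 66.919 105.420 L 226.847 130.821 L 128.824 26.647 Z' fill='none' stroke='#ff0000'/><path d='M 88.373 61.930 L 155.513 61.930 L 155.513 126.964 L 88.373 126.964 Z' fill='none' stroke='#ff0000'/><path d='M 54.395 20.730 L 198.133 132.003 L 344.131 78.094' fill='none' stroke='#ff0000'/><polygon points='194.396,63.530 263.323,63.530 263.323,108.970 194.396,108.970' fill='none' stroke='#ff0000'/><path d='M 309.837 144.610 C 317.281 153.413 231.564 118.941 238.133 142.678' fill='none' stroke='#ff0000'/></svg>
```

G21
G90
G00 X139.167 Y75.757
M4 S163
G01 X36.490 Y62.466 F2277
G01 X66.919 Y81.008
G01 X226.847 Y55.607
G01 X128.824 Y159.781
G01 X139.167 Y75.757
M5
G00 X88.373 Y124.498
M4 S163
G01 X155.513 Y124.498 F2277
G01 X155.513 Y59.464
G01 X88.373 Y59.464
G01 X88.373 Y124.498
M5
G00 X54.395 Y165.698
M4 S163
G01 X198.133 Y54.425 F2277
G01 X344.131 Y108.334
M5
G00 X194.396 Y122.898
M4 S163
G01 X263.323 Y122.898 F2277
G01 X263.323 Y77.458
G01 X194.396 Y77.458
G01 X194.396 Y122.898
M5
G00 X309.837 Y41.818
M4 S163
G01 X306.654 Y40.553 F2277
G01 X293.096 Y43.681
G01 X274.313 Y48.384
G01 X255.458 Y51.843
G01 X241.680 Y51.238
G01 X238.133 Y43.750
M5
G00 X0.000 Y0.000

viewBox `0 0 360.914 186.428` with mm width/height → 1 unit = 1 mm. Flip: y_m = 186.428 − y_svg.

**Shape 1** — `<path>` closed polygon, stroke `#ff0000` → engrave (S163, F2277). Machine vertices: (139.167,75.757) → (36.490,62.466) → (66.919,81.008) → (226.847,55.607) → (128.824,159.781) → (139.167,75.757). Closed: final G1 returns to the first vertex.

**Shape 2** — `<path>` rectangle, stroke `#ff0000` → engrave (S163, F2277). Machine vertices: (88.373,124.498) → (155.513,124.498) → (155.513,59.464) → (88.373,59.464) → (88.373,124.498). Closed: final G1 returns to the first vertex.

**Shape 3** — `<path>` open polyline, stroke `#ff0000` → engrave (S163, F2277). Machine vertices: (54.395,165.698) → (198.133,54.425) → (344.131,108.334). Open path.

**Shape 4** — `<polygon>` rectangle, stroke `#ff0000` → engrave (S163, F2277). Machine vertices: (194.396,122.898) → (263.323,122.898) → (263.323,77.458) → (194.396,77.458) → (194.396,122.898). Closed: final G1 returns to the first vertex.

**Shape 5** — `<path>` cubic bezier, stroke `#ff0000` → engrave (S163, F2277). Control points (SVG): P0=(309.837,144.610), P1=(317.281,153.413), P2=(231.564,118.941), P3=(238.133,142.678); sampled at t=k/6. Machine vertices: (309.837,41.818) → (306.654,40.553) → (293.096,43.681) → (274.313,48.384) → (255.458,51.843) → (241.680,51.238) → (238.133,43.750). Open path.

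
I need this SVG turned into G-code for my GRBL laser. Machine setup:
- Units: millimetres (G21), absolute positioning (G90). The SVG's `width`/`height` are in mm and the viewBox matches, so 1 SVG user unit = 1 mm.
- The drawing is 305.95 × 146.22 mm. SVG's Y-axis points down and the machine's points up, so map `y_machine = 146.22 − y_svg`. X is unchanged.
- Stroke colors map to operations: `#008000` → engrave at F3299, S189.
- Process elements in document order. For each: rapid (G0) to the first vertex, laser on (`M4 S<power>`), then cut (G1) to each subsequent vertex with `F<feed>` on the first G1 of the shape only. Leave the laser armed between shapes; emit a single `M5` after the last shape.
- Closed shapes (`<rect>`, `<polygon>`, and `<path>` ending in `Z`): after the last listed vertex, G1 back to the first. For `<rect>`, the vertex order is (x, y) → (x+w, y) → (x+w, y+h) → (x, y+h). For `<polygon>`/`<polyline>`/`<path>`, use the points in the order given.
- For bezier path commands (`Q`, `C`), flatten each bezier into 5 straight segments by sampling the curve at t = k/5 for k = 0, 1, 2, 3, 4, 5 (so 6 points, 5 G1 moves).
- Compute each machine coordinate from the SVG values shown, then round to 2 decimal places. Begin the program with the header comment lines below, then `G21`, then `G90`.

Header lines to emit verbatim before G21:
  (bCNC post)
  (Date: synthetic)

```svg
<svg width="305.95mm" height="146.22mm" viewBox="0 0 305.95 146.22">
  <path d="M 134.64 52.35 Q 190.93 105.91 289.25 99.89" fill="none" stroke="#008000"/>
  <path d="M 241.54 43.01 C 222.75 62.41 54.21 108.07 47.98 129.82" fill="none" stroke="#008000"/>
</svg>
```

viewBox `0 0 305.95 146.22` with mm width/height → 1 unit = 1 mm. Flip: y_m = 146.22 − y_svg.

**Shape 1** — `<path>` quadratic bezier, stroke `#008000` → engrave (S189, F3299). Control points (SVG): P0=(134.64,52.35), P1=(190.93,105.91), P2=(289.25,99.89); sampled at t=k/5. Machine vertices: (134.64,93.87) → (158.84,74.83) → (186.40,60.55) → (217.32,51.05) → (251.60,46.31) → (289.25,46.33). Open path.

**Shape 2** — `<path>` cubic bezier, stroke `#008000` → engrave (S189, F3299). Control points (SVG): P0=(241.54,43.01), P1=(222.75,62.41), P2=(54.21,108.07), P3=(47.98,129.82); sampled at t=k/5. Machine vertices: (241.54,103.21) → (214.79,88.82) → (167.08,70.54) → (113.39,50.77) → (68.70,31.92) → (47.98,16.40). Open path.

(bCNC post)
(Date: synthetic)
G21
G90
G0 X134.64 Y93.87
M4 S189
G1 X158.84 Y74.83 F3299
G1 X186.40 Y60.55
G1 X217.32 Y51.05
G1 X251.60 Y46.31
G1 X289.25 Y46.33
G0 X241.54 Y103.21
M4 S189
G1 X214.79 Y88.82 F3299
G1 X167.08 Y70.54
G1 X113.39 Y50.77
G1 X68.70 Y31.92
G1 X47.98 Y16.40
M5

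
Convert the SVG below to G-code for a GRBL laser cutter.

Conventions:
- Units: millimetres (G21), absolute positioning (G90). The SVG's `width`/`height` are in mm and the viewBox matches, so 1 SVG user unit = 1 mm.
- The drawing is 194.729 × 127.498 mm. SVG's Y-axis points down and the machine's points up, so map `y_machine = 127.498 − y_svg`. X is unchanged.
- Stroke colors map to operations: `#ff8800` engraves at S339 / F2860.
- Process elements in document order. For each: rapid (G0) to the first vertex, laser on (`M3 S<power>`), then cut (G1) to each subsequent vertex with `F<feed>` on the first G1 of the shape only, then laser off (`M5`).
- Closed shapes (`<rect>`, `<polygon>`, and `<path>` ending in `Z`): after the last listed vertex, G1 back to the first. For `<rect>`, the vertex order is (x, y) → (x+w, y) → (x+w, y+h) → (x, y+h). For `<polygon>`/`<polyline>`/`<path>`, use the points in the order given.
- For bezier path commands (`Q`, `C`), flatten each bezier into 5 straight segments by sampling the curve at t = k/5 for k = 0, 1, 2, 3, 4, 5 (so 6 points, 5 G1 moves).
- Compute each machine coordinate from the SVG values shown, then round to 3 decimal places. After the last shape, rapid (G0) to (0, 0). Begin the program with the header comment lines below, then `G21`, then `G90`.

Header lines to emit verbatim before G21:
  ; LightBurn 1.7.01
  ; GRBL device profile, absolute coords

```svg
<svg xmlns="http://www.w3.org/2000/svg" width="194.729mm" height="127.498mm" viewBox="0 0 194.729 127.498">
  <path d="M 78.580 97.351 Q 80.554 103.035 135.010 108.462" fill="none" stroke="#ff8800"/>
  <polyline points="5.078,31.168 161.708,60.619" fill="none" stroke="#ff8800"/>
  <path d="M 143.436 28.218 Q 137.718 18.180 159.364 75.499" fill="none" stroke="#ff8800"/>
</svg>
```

; LightBurn 1.7.01
; GRBL device profile, absolute coords
G21
G90
G0 X78.580 Y30.147
M3 S339
G1 X81.469 Y27.884 F2860
G1 X88.556 Y25.641
G1 X99.842 Y23.419
G1 X115.327 Y21.217
G1 X135.010 Y19.036
M5
G0 X5.078 Y96.330
M3 S339
G1 X161.708 Y66.879 F2860
M5
G0 X143.436 Y99.280
M3 S339
G1 X142.243 Y100.601 F2860
G1 X143.240 Y96.533
G1 X146.425 Y87.077
G1 X151.800 Y72.232
G1 X159.364 Y51.999
M5
G0 X0.000 Y0.000

viewBox `0 0 194.729 127.498` with mm width/height → 1 unit = 1 mm. Flip: y_m = 127.498 − y_svg.

**Shape 1** — `<path>` quadratic bezier, stroke `#ff8800` → engrave (S339, F2860). Control points (SVG): P0=(78.580,97.351), P1=(80.554,103.035), P2=(135.010,108.462); sampled at t=k/5. Machine vertices: (78.580,30.147) → (81.469,27.884) → (88.556,25.641) → (99.842,23.419) → (115.327,21.217) → (135.010,19.036). Open path.

**Shape 2** — `<polyline>` line segment, stroke `#ff8800` → engrave (S339, F2860). Machine vertices: (5.078,96.330) → (161.708,66.879). Open path.

**Shape 3** — `<path>` quadratic bezier, stroke `#ff8800` → engrave (S339, F2860). Control points (SVG): P0=(143.436,28.218), P1=(137.718,18.180), P2=(159.364,75.499); sampled at t=k/5. Machine vertices: (143.436,99.280) → (142.243,100.601) → (143.240,96.533) → (146.425,87.077) → (151.800,72.232) → (159.364,51.999). Open path.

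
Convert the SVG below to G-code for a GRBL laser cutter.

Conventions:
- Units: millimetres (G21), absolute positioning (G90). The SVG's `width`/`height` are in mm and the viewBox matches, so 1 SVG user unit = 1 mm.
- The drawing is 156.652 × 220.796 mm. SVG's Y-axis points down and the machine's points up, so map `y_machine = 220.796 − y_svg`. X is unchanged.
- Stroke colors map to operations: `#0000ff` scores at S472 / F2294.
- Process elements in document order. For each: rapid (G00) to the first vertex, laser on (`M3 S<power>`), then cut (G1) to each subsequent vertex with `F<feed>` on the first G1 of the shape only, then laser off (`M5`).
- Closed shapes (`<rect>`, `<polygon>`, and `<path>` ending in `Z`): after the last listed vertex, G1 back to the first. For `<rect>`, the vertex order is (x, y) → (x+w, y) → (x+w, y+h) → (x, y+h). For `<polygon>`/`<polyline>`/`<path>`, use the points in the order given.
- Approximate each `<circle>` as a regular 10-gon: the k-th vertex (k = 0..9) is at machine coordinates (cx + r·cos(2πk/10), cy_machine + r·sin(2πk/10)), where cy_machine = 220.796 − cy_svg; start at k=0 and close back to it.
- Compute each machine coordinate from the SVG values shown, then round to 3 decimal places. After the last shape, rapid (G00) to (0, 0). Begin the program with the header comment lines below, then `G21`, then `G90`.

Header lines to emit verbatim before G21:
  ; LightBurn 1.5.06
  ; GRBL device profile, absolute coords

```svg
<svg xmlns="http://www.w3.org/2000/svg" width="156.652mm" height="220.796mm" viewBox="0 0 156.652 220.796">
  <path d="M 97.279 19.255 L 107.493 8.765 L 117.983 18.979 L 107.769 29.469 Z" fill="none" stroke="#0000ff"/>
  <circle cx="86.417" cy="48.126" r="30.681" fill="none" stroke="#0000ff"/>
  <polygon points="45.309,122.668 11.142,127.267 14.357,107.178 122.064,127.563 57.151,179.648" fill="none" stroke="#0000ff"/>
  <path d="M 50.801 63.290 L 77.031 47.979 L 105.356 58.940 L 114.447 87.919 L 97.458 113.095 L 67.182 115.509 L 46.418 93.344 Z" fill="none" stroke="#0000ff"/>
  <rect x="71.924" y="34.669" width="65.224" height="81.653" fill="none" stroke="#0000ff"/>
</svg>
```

Since the viewBox matches the mm dimensions, user units are millimetres directly. The only transform is the Y-flip y_m = 220.796 − y_svg.

Shape 1 is a regular polygon drawn with `<path>`. Its stroke #0000ff means score at S472, F2294. After flipping Y the toolpath is (97.279,201.541) → (107.493,212.031) → (117.983,201.817) → (107.769,191.327) → (97.279,201.541), returning to the start.

Shape 2 is a circle drawn with `<circle>`. Its stroke #0000ff means score at S472, F2294. After flipping Y the toolpath is (117.098,172.670) → (111.238,190.704) → (95.898,201.849) → (76.936,201.849) → (61.596,190.704) → (55.736,172.670) → (61.596,154.636) → (76.936,143.491) → (95.898,143.491) → (111.238,154.636) → (117.098,172.670), returning to the start.

Shape 3 is a closed polygon drawn with `<polygon>`. Its stroke #0000ff means score at S472, F2294. After flipping Y the toolpath is (45.309,98.128) → (11.142,93.529) → (14.357,113.618) → (122.064,93.233) → (57.151,41.148) → (45.309,98.128), returning to the start.

Shape 4 is a regular polygon drawn with `<path>`. Its stroke #0000ff means score at S472, F2294. After flipping Y the toolpath is (50.801,157.506) → (77.031,172.817) → (105.356,161.856) → (114.447,132.877) → (97.458,107.701) → (67.182,105.287) → (46.418,127.452) → (50.801,157.506), returning to the start.

Shape 5 is a rectangle drawn with `<rect>`. Its stroke #0000ff means score at S472, F2294. After flipping Y the toolpath is (71.924,186.127) → (137.148,186.127) → (137.148,104.474) → (71.924,104.474) → (71.924,186.127), returning to the start.

; LightBurn 1.5.06
; GRBL device profile, absolute coords
G21
G90
G00 X97.279 Y201.541
M3 S472
G1 X107.493 Y212.031 F2294
G1 X117.983 Y201.817
G1 X107.769 Y191.327
G1 X97.279 Y201.541
M5
G00 X117.098 Y172.670
M3 S472
G1 X111.238 Y190.704 F2294
G1 X95.898 Y201.849
G1 X76.936 Y201.849
G1 X61.596 Y190.704
G1 X55.736 Y172.670
G1 X61.596 Y154.636
G1 X76.936 Y143.491
G1 X95.898 Y143.491
G1 X111.238 Y154.636
G1 X117.098 Y172.670
M5
G00 X45.309 Y98.128
M3 S472
G1 X11.142 Y93.529 F2294
G1 X14.357 Y113.618
G1 X122.064 Y93.233
G1 X57.151 Y41.148
G1 X45.309 Y98.128
M5
G00 X50.801 Y157.506
M3 S472
G1 X77.031 Y172.817 F2294
G1 X105.356 Y161.856
G1 X114.447 Y132.877
G1 X97.458 Y107.701
G1 X67.182 Y105.287
G1 X46.418 Y127.452
G1 X50.801 Y157.506
M5
G00 X71.924 Y186.127
M3 S472
G1 X137.148 Y186.127 F2294
G1 X137.148 Y104.474
G1 X71.924 Y104.474
G1 X71.924 Y186.127
M5
G00 X0.000 Y0.000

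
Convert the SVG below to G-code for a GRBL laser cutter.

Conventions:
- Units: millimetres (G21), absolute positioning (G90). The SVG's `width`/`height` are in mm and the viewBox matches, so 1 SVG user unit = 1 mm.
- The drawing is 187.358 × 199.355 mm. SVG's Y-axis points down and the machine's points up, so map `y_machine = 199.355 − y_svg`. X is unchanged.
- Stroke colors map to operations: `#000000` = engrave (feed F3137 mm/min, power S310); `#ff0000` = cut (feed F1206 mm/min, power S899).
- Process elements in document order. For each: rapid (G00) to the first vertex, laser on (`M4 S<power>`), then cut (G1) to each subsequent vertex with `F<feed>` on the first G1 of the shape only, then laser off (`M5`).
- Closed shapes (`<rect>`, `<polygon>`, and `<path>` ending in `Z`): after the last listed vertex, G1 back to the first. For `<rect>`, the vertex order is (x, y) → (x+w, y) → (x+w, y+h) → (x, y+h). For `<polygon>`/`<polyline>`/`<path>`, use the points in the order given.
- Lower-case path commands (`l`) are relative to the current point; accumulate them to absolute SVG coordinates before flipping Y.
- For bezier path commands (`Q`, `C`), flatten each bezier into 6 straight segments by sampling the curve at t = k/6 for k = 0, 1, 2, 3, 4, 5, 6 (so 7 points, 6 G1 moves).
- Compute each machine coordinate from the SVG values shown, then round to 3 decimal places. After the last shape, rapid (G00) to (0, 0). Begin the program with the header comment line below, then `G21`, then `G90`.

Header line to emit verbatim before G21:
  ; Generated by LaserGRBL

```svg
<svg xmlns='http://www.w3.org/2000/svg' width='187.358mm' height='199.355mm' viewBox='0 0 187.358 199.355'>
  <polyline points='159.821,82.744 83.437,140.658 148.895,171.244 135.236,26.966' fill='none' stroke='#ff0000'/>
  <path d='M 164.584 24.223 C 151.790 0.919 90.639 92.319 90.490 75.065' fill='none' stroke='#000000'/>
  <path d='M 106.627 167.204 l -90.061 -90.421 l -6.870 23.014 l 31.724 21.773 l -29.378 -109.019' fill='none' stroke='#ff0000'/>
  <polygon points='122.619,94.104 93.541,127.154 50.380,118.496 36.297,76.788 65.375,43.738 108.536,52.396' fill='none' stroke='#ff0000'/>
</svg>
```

; Generated by LaserGRBL
G21
G90
G00 X159.821 Y116.611
M4 S899
G1 X83.437 Y58.697 F1206
G1 X148.895 Y28.111
G1 X135.236 Y172.389
M5
G00 X164.584 Y175.132
M4 S310
G1 X154.664 Y178.259 F3137
G1 X139.721 Y168.474
G1 X122.795 Y151.980
G1 X106.923 Y134.981
G1 X95.142 Y123.683
G1 X90.490 Y124.290
M5
G00 X106.627 Y32.151
M4 S899
G1 X16.566 Y122.572 F1206
G1 X9.696 Y99.558
G1 X41.420 Y77.785
G1 X12.042 Y186.804
M5
G00 X122.619 Y105.251
M4 S899
G1 X93.541 Y72.201 F1206
G1 X50.380 Y80.859
G1 X36.297 Y122.567
G1 X65.375 Y155.617
G1 X108.536 Y146.959
G1 X122.619 Y105.251
M5
G00 X0.000 Y0.000

1 u = 1 mm; y_m = 199.355 − y.

[1] `<polyline>` open polyline, #ff0000→cut S899 F1206: (159.821,116.611) → (83.437,58.697) → (148.895,28.111) → (135.236,172.389)

[2] `<path>` cubic bezier, #000000→engrave S310 F3137: (164.584,175.132) → (154.664,178.259) → (139.721,168.474) → (122.795,151.980) → (106.923,134.981) → (95.142,123.683) → (90.490,124.290)

[3] `<path>` open polyline, #ff0000→cut S899 F1206: (106.627,32.151) → (16.566,122.572) → (9.696,99.558) → (41.420,77.785) → (12.042,186.804)

[4] `<polygon>` regular polygon, #ff0000→cut S899 F1206: (122.619,105.251) → (93.541,72.201) → (50.380,80.859) → (36.297,122.567) → (65.375,155.617) → (108.536,146.959) → (122.619,105.251) (closed)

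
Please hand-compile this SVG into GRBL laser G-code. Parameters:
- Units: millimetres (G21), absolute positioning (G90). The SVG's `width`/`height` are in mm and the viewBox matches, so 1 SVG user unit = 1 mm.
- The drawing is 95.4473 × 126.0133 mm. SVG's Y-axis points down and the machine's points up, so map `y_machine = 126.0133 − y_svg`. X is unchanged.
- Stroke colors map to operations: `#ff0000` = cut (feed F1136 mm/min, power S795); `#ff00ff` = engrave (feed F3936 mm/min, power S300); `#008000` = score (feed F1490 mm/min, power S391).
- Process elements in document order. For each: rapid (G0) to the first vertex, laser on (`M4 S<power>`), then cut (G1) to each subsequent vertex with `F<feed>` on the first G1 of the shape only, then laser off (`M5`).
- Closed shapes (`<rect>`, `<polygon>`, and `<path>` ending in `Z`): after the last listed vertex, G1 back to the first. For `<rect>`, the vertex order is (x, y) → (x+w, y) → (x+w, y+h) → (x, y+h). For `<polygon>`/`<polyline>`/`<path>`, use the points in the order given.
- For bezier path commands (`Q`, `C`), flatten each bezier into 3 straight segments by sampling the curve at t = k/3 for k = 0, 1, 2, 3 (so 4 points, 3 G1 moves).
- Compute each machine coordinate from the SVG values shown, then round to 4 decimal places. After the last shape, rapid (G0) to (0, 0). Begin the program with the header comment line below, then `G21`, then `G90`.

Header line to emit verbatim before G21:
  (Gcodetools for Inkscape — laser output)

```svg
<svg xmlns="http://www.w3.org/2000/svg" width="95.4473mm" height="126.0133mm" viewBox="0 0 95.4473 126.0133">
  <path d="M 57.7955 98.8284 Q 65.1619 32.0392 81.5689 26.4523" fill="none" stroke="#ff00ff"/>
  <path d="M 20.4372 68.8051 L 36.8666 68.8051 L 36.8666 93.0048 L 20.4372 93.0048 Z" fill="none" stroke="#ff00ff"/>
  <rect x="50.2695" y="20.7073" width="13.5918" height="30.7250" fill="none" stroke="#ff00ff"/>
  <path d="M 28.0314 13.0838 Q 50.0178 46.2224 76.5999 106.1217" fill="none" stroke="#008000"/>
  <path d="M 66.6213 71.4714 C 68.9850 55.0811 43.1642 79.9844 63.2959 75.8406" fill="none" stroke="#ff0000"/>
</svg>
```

(Gcodetools for Inkscape — laser output)
G21
G90
G0 X57.7955 Y27.1849
M4 S300
G1 X63.7109 Y64.9108 F3936
G1 X71.6354 Y89.0361
G1 X81.5689 Y99.5610
M5
G0 X20.4372 Y57.2082
M4 S300
G1 X36.8666 Y57.2082 F3936
G1 X36.8666 Y33.0085
G1 X20.4372 Y33.0085
G1 X20.4372 Y57.2082
M5
G0 X50.2695 Y105.3060
M4 S300
G1 X63.8613 Y105.3060 F3936
G1 X63.8613 Y74.5810
G1 X50.2695 Y74.5810
G1 X50.2695 Y105.3060
M5
G0 X28.0314 Y112.9295
M4 S391
G1 X43.1996 Y87.8637 F1490
G1 X59.3891 Y56.8511
G1 X76.5999 Y19.8916
M5
G0 X66.6213 Y54.5419
M4 S795
G1 X62.3360 Y59.7729 F1136
G1 X55.7359 Y53.1061
G1 X63.2959 Y50.1727
M5
G0 X0.0000 Y0.0000

viewBox `0 0 95.4473 126.0133` with mm width/height → 1 unit = 1 mm. Flip: y_m = 126.0133 − y_svg.

**Shape 1** — `<path>` quadratic bezier, stroke `#ff00ff` → engrave (S300, F3936). Control points (SVG): P0=(57.7955,98.8284), P1=(65.1619,32.0392), P2=(81.5689,26.4523); sampled at t=k/3. Machine vertices: (57.7955,27.1849) → (63.7109,64.9108) → (71.6354,89.0361) → (81.5689,99.5610). Open path.

**Shape 2** — `<path>` rectangle, stroke `#ff00ff` → engrave (S300, F3936). Machine vertices: (20.4372,57.2082) → (36.8666,57.2082) → (36.8666,33.0085) → (20.4372,33.0085) → (20.4372,57.2082). Closed: final G1 returns to the first vertex.

**Shape 3** — `<rect>` rectangle, stroke `#ff00ff` → engrave (S300, F3936). Machine vertices: (50.2695,105.3060) → (63.8613,105.3060) → (63.8613,74.5810) → (50.2695,74.5810) → (50.2695,105.3060). Closed: final G1 returns to the first vertex.

**Shape 4** — `<path>` quadratic bezier, stroke `#008000` → score (S391, F1490). Control points (SVG): P0=(28.0314,13.0838), P1=(50.0178,46.2224), P2=(76.5999,106.1217); sampled at t=k/3. Machine vertices: (28.0314,112.9295) → (43.1996,87.8637) → (59.3891,56.8511) → (76.5999,19.8916). Open path.

**Shape 5** — `<path>` cubic bezier, stroke `#ff0000` → cut (S795, F1136). Control points (SVG): P0=(66.6213,71.4714), P1=(68.9850,55.0811), P2=(43.1642,79.9844), P3=(63.2959,75.8406); sampled at t=k/3. Machine vertices: (66.6213,54.5419) → (62.3360,59.7729) → (55.7359,53.1061) → (63.2959,50.1727). Open path.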